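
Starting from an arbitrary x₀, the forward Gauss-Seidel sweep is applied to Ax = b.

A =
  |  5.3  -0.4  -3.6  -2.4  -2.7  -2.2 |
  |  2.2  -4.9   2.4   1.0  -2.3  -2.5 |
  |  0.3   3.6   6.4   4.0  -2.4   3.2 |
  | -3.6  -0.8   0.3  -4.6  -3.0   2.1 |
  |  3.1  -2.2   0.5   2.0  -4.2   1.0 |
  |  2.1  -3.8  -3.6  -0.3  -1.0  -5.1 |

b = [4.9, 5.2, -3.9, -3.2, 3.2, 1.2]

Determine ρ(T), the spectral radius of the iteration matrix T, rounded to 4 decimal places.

Split A = D + L + U, D = diag(5.3, -4.9, 6.4, -4.6, -4.2, -5.1).
T_GS = -(D+L)⁻¹U: row 0 first, T[0,1] = -(-0.4)/(5.3) = +0.0755; later rows by forward substitution.
  T[0,:] = [+0.0000, +0.0755, +0.6792, +0.4528, +0.5094, +0.4151]
  T[1,:] = [+0.0000, +0.0339, +0.7948, +0.4074, -0.2407, -0.3238]
  T[2,:] = [+0.0000, -0.0226, -0.4789, -0.8754, +0.4865, -0.3373]
  T[3,:] = [+0.0000, -0.0664, -0.7010, -0.4823, -0.9773, +0.1660]
  T[4,:] = [+0.0000, +0.0036, -0.3058, -0.2131, +0.0946, +0.7530]
  T[5,:] = [+0.0000, +0.0250, +0.1268, +0.5710, +0.0846, +0.4929]
|roots of det(T-λI)|: 1.3594, 0.7919, 0.7919, 0.2285, 0.0076, 0.0000.
ρ = 1.3594; 1.3594 > 1, so it fails to converge.

1.3594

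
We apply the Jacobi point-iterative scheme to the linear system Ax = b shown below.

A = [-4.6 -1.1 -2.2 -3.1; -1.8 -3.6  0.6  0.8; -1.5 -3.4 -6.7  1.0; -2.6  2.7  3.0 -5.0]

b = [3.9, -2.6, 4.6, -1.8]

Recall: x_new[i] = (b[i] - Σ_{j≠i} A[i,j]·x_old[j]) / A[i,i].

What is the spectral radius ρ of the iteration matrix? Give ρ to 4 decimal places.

Diagonal D = diag(-4.6, -3.6, -6.7, -5); L, U strict lower/upper.
Jacobi T = -D⁻¹(L+U): T[1,3] = -(0.8)/(-3.6) = +0.2222; T[1,1] = 0.
  T[0,:] = [+0.0000, -0.2391, -0.4783, -0.6739]
  T[1,:] = [-0.5000, +0.0000, +0.1667, +0.2222]
  T[2,:] = [-0.2239, -0.5075, +0.0000, +0.1493]
  T[3,:] = [-0.5200, +0.5400, +0.6000, +0.0000]
moduli |λ_i(T)| = 0.8893, 0.6084, 0.6084, 0.2475.
ρ = 0.8893; 0.8893 < 1 ⇒ converges.

0.8893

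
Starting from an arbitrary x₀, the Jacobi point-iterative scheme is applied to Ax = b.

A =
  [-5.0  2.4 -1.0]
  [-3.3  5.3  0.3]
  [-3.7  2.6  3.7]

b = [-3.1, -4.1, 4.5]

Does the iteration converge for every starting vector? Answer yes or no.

Diagonal D = diag(-5, 5.3, 3.7); L, U strict lower/upper.
Jacobi T = -D⁻¹(L+U): T[0,2] = -(-1)/(-5) = -0.2000; T[0,0] = 0.
  T[0,:] = [+0.0000, +0.4800, -0.2000]
  T[1,:] = [+0.6226, +0.0000, -0.0566]
  T[2,:] = [+1.0000, -0.7027, +0.0000]
eigenvalue magnitudes: 0.5075, 0.3448, 0.3448.
ρ = 0.5075; 0.5075 < 1 ⇒ converges.

yes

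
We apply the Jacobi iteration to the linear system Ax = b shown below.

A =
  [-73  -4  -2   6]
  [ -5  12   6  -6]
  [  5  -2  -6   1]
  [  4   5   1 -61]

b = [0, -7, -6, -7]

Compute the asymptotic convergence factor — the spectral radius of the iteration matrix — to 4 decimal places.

A = D + L + U where D = diag(-73, 12, -6, -61).
Jacobi T = -D⁻¹(L+U): T[1,2] = -(6)/(12) = -0.5000; T[1,1] = 0.
  T[0,:] = [+0.0000, -0.0548, -0.0274, +0.0822]
  T[1,:] = [+0.4167, +0.0000, -0.5000, +0.5000]
  T[2,:] = [+0.8333, -0.3333, +0.0000, +0.1667]
  T[3,:] = [+0.0656, +0.0820, +0.0164, +0.0000]
moduli |λ_i(T)| = 0.4453, 0.2718, 0.2718, 0.0859.
spectral radius ρ = 0.4453; 0.4453 < 1, so it converges for any x₀.

0.4453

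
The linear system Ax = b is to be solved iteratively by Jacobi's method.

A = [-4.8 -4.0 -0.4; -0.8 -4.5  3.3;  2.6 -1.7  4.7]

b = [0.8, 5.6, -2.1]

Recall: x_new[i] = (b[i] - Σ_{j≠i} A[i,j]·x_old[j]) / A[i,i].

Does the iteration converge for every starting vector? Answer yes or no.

yes

Split A = D + L + U, D = diag(-4.8, -4.5, 4.7).
Jacobi T = -D⁻¹(L+U): T[2,0] = -(2.6)/(4.7) = -0.5532; T[2,2] = 0.
  T[0,:] = [+0.0000 -0.8333 -0.0833]
  T[1,:] = [-0.1778 +0.0000 +0.7333]
  T[2,:] = [-0.5532 +0.3617 +0.0000]
eigenvalue magnitudes: 0.9139, 0.6130, 0.6130.
ρ = 0.9139; 0.9139 < 1, so it converges for any x₀.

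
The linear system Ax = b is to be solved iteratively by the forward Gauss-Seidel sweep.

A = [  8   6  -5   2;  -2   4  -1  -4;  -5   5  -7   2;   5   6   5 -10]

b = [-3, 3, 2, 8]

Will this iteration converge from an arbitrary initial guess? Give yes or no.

Diagonal D = diag(8, 4, -7, -10); L, U strict lower/upper.
T_GS = -(D+L)⁻¹U: row 0 first, T[0,1] = -(6)/(8) = -0.7500; later rows by forward substitution.
  T[0,:] = [+0.0000, -0.7500, +0.6250, -0.2500]
  T[1,:] = [+0.0000, -0.3750, +0.5625, +0.8750]
  T[2,:] = [+0.0000, +0.2679, -0.0446, +1.0893]
  T[3,:] = [+0.0000, -0.4661, +0.6277, +0.9446]
|eigenvalues of T|: 1.1858, 0.6934, 0.0326, 0.0000.
ρ(T) = max|λ| = 1.1858; 1.1858 > 1, so it fails to converge.

no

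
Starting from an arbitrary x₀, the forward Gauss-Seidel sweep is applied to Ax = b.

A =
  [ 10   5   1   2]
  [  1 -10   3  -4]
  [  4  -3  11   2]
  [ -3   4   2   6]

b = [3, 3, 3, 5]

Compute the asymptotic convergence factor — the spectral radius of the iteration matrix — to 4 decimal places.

Diagonal D = diag(10, -10, 11, 6); L, U strict lower/upper.
T_GS = -(D+L)⁻¹U: row 0 first, T[0,3] = -(2)/(10) = -0.2000; later rows by forward substitution.
  T[0,:] = [+0.0000  -0.5000  -0.1000  -0.2000]
  T[1,:] = [+0.0000  -0.0500  +0.2900  -0.4200]
  T[2,:] = [+0.0000  +0.1682  +0.1155  -0.2236]
  T[3,:] = [+0.0000  -0.2727  -0.2818  +0.2545]
moduli |λ_i(T)| = 0.6712, 0.2782, 0.0730, 0.0000.
spectral radius ρ = 0.6712; 0.6712 < 1 ⇒ converges.

0.6712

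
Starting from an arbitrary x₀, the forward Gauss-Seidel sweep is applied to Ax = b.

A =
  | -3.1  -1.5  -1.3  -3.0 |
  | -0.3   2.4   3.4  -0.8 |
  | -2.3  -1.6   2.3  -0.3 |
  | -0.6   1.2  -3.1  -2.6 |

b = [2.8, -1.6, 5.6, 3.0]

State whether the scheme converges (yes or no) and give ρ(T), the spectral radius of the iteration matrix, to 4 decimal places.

Split A = D + L + U, D = diag(-3.1, 2.4, 2.3, -2.6).
T_GS = -(D+L)⁻¹U: row 0 first, T[0,1] = -(-1.5)/(-3.1) = -0.4839; later rows by forward substitution.
  T[0,:] = [+0.0000 -0.4839 -0.4194 -0.9677]
  T[1,:] = [+0.0000 -0.0605 -1.4691 +0.2124]
  T[2,:] = [+0.0000 -0.5259 -1.4413 -0.6896]
  T[3,:] = [+0.0000 +0.7108 +1.1372 +1.1435]
|λ(T)| sorted: 1.5264, 1.1565, 0.0117, 0.0000.
ρ = 1.5264; 1.5264 > 1, so it fails to converge.

no, ρ = 1.5264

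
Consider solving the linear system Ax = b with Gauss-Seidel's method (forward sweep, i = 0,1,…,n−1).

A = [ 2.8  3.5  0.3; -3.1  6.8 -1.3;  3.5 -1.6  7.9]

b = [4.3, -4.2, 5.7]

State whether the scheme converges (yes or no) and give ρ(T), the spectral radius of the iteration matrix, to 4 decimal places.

Split A = D + L + U, D = diag(2.8, 6.8, 7.9).
T_GS = -(D+L)⁻¹U: row 0 first, T[0,1] = -(3.5)/(2.8) = -1.2500; later rows by forward substitution.
  T[0,:] = [+0.0000, -1.2500, -0.1071]
  T[1,:] = [+0.0000, -0.5699, +0.1423]
  T[2,:] = [+0.0000, +0.4384, +0.0763]
moduli |λ_i(T)| = 0.6552, 0.1616, 0.0000.
ρ = 0.6552; 0.6552 < 1: convergent.

yes, ρ = 0.6552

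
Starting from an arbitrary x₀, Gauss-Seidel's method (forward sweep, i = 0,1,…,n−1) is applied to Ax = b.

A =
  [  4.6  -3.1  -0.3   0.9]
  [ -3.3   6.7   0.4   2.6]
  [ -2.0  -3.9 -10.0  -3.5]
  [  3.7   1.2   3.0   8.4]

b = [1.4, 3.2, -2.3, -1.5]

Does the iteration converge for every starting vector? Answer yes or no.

yes

Diagonal D = diag(4.6, 6.7, -10, 8.4); L, U strict lower/upper.
Gauss-Seidel: T = -(D+L)⁻¹U, row 0 first, T[0,3] = -(0.9)/(4.6) = -0.1957; later rows by forward substitution.
  T[0,:] = [+0.0000 +0.6739 +0.0652 -0.1957]
  T[1,:] = [+0.0000 +0.3319 -0.0276 -0.4844]
  T[2,:] = [+0.0000 -0.2642 -0.0023 -0.1219]
  T[3,:] = [+0.0000 -0.2499 -0.0240 +0.1989]
moduli |λ_i(T)| = 0.6197, 0.1555, 0.0644, 0.0000.
ρ = 0.6197; 0.6197 < 1: convergent.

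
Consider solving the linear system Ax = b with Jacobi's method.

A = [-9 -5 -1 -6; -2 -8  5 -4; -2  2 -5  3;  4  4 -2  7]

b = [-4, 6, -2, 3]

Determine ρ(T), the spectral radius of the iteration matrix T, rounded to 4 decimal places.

1.1790

Let D = diag(-9, -8, -5, 7); L, U the strict triangles.
T_J = -D⁻¹(L+U): T[0,1] = -(-5)/(-9) = -0.5556; T[0,0] = 0.
  T[0,:] = [+0.0000 -0.5556 -0.1111 -0.6667]
  T[1,:] = [-0.2500 +0.0000 +0.6250 -0.5000]
  T[2,:] = [-0.4000 +0.4000 +0.0000 +0.6000]
  T[3,:] = [-0.5714 -0.5714 +0.2857 +0.0000]
|eigenvalues of T|: 1.1790, 0.8953, 0.5362, 0.2524.
ρ(T) = max|λ| = 1.1790; 1.1790 > 1 ⇒ diverges.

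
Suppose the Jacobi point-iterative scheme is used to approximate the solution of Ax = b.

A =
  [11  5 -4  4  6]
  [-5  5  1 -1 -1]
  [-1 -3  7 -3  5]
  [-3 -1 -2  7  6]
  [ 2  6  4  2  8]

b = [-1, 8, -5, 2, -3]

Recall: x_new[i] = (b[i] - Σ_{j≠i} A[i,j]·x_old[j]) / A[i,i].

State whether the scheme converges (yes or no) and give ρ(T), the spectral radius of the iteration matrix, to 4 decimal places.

no, ρ = 1.1415

Split A = D + L + U, D = diag(11, 5, 7, 7, 8).
T_J = -D⁻¹(L+U): T[2,4] = -(5)/(7) = -0.7143; T[2,2] = 0.
  T[0,:] = [+0.0000, -0.4545, +0.3636, -0.3636, -0.5455]
  T[1,:] = [+1.0000, +0.0000, -0.2000, +0.2000, +0.2000]
  T[2,:] = [+0.1429, +0.4286, +0.0000, +0.4286, -0.7143]
  T[3,:] = [+0.4286, +0.1429, +0.2857, +0.0000, -0.8571]
  T[4,:] = [-0.2500, -0.7500, -0.5000, -0.2500, +0.0000]
|roots of det(T-λI)|: 1.1415, 0.9075, 0.9075, 0.3502, 0.2578.
ρ = 1.1415; 1.1415 > 1 ⇒ diverges.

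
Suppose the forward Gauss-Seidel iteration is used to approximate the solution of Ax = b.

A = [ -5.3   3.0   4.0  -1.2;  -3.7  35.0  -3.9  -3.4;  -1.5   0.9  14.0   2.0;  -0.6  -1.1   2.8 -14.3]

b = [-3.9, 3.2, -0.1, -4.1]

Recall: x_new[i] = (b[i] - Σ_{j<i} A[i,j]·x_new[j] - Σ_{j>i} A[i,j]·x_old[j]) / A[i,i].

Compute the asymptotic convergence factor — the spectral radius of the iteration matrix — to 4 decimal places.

0.1887

Split A = D + L + U, D = diag(-5.3, 35, 14, -14.3).
T_GS = -(D+L)⁻¹U: row 0 first, T[0,3] = -(-1.2)/(-5.3) = -0.2264; later rows by forward substitution.
  T[0,:] = [+0.0000  +0.5660  +0.7547  -0.2264]
  T[1,:] = [+0.0000  +0.0598  +0.1912  +0.0732]
  T[2,:] = [+0.0000  +0.0568  +0.0686  -0.1718]
  T[3,:] = [+0.0000  -0.0172  -0.0329  -0.0298]
|λ(T)| sorted: 0.1887, 0.0497, 0.0403, 0.0000.
ρ(T) = max|λ| = 0.1887; 0.1887 < 1, so it converges for any x₀.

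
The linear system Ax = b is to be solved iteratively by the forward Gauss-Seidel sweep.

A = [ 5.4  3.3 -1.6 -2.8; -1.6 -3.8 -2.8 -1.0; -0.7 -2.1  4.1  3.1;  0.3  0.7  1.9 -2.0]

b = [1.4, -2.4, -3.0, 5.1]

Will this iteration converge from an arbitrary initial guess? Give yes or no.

no

Split A = D + L + U, D = diag(5.4, -3.8, 4.1, -2).
Gauss-Seidel: T = -(D+L)⁻¹U, row 0 first, T[0,3] = -(-2.8)/(5.4) = +0.5185; later rows by forward substitution.
  T[0,:] = [+0.0000, -0.6111, +0.2963, +0.5185]
  T[1,:] = [+0.0000, +0.2573, -0.8616, -0.4815]
  T[2,:] = [+0.0000, +0.0275, -0.3907, -0.9142]
  T[3,:] = [+0.0000, +0.0245, -0.6283, -0.9592]
eigenvalue magnitudes: 1.4654, 0.1867, 0.1867, 0.0000.
spectral radius ρ = 1.4654; 1.4654 > 1: divergent.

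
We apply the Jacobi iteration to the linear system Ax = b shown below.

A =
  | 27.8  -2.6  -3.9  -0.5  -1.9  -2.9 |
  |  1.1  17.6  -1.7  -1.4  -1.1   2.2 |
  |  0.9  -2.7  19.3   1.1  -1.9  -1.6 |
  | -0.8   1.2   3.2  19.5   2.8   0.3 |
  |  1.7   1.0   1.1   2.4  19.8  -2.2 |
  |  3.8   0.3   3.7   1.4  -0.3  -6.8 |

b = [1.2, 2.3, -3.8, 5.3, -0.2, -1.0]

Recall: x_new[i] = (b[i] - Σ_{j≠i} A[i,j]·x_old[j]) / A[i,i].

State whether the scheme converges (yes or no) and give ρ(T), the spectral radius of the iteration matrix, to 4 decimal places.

Write A = D+L+U with D = diag(27.8, 17.6, 19.3, 19.5, 19.8, -6.8).
Jacobi: T = -D⁻¹(L+U), T[2,0] = -(0.9)/(19.3) = -0.0466; T[2,2] = 0.
  T[0,:] = [+0.0000 +0.0935 +0.1403 +0.0180 +0.0683 +0.1043]
  T[1,:] = [-0.0625 +0.0000 +0.0966 +0.0795 +0.0625 -0.1250]
  T[2,:] = [-0.0466 +0.1399 +0.0000 -0.0570 +0.0984 +0.0829]
  T[3,:] = [+0.0410 -0.0615 -0.1641 +0.0000 -0.1436 -0.0154]
  T[4,:] = [-0.0859 -0.0505 -0.0556 -0.1212 +0.0000 +0.1111]
  T[5,:] = [+0.5588 +0.0441 +0.5441 +0.2059 -0.0441 +0.0000]
moduli |λ_i(T)| = 0.3383, 0.2634, 0.1255, 0.1255, 0.0614, 0.0614.
spectral radius ρ = 0.3383; 0.3383 < 1: convergent.

yes, ρ = 0.3383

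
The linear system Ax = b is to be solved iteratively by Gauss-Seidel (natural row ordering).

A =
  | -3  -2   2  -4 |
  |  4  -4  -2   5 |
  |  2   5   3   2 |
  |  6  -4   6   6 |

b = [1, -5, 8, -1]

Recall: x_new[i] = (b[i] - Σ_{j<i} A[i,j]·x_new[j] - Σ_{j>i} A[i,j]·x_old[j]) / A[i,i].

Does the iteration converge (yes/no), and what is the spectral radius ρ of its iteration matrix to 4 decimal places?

no, ρ = 1.2875

Split A = D + L + U, D = diag(-3, -4, 3, 6).
Gauss-Seidel: T = -(D+L)⁻¹U, row 0 first, T[0,3] = -(-4)/(-3) = -1.3333; later rows by forward substitution.
  T[0,:] = [+0.0000 -0.6667 +0.6667 -1.3333]
  T[1,:] = [+0.0000 -0.6667 +0.1667 -0.0833]
  T[2,:] = [+0.0000 +1.5556 -0.7222 +0.3611]
  T[3,:] = [+0.0000 -1.3333 +0.1667 +0.9167]
|λ(T)| sorted: 1.2875, 0.9897, 0.1744, 0.0000.
ρ(T) = max|λ| = 1.2875; 1.2875 > 1, so it fails to converge.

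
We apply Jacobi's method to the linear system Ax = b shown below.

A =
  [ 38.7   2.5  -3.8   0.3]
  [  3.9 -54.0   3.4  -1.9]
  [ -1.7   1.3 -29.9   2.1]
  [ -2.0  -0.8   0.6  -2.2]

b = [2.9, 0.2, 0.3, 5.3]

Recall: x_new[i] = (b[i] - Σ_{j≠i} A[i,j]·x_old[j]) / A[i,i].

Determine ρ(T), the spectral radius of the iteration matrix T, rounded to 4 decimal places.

Let D = diag(38.7, -54, -29.9, -2.2); L, U the strict triangles.
Jacobi: T = -D⁻¹(L+U), T[3,2] = -(0.6)/(-2.2) = +0.2727; T[3,3] = 0.
  T[0,:] = [+0.0000, -0.0646, +0.0982, -0.0078]
  T[1,:] = [+0.0722, +0.0000, +0.0630, -0.0352]
  T[2,:] = [-0.0569, +0.0435, +0.0000, +0.0702]
  T[3,:] = [-0.9091, -0.3636, +0.2727, +0.0000]
eigenvalue magnitudes: 0.2671, 0.1774, 0.1774, 0.0363.
ρ = 0.2671; 0.2671 < 1: convergent.

0.2671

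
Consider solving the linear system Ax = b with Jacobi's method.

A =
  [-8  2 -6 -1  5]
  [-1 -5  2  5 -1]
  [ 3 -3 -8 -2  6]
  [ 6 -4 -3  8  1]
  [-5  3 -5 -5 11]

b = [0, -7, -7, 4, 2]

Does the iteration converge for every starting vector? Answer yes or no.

no

A = D + L + U where D = diag(-8, -5, -8, 8, 11).
Jacobi: T = -D⁻¹(L+U), T[4,2] = -(-5)/(11) = +0.4545; T[4,4] = 0.
  T[0,:] = [+0.0000 +0.2500 -0.7500 -0.1250 +0.6250]
  T[1,:] = [-0.2000 +0.0000 +0.4000 +1.0000 -0.2000]
  T[2,:] = [+0.3750 -0.3750 +0.0000 -0.2500 +0.7500]
  T[3,:] = [-0.7500 +0.5000 +0.3750 +0.0000 -0.1250]
  T[4,:] = [+0.4545 -0.2727 +0.4545 +0.4545 +0.0000]
|roots of det(T-λI)|: 1.1385, 0.8176, 0.8176, 0.5339, 0.3519.
ρ(T) = max|λ| = 1.1385; 1.1385 > 1 ⇒ diverges.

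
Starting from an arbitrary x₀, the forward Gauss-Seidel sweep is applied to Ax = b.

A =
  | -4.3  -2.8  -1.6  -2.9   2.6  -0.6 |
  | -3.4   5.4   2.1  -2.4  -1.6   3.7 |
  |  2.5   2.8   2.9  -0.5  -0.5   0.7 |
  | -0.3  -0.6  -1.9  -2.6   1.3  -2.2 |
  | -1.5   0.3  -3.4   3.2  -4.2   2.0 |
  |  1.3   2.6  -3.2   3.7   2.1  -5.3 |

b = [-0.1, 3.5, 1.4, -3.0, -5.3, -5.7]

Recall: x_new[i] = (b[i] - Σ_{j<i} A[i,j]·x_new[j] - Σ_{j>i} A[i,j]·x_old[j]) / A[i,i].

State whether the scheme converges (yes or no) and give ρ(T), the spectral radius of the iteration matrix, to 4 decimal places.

Split A = D + L + U, D = diag(-4.3, 5.4, 2.9, -2.6, -4.2, -5.3).
Gauss-Seidel: T = -(D+L)⁻¹U, row 0 first, T[0,1] = -(-2.8)/(-4.3) = -0.6512; later rows by forward substitution.
  T[0,:] = [+0.0000 -0.6512 -0.3721 -0.6744 +0.6047 -0.1395]
  T[1,:] = [+0.0000 -0.4100 -0.6232 +0.0198 +0.6770 -0.7730]
  T[2,:] = [+0.0000 +0.9572 +0.9225 +0.7347 -1.0025 +0.6253]
  T[3,:] = [+0.0000 -0.5297 -0.4874 -0.4636 +1.0066 -1.1086]
  T[4,:] = [+0.0000 -0.9752 -1.0297 -0.7057 +1.4109 -0.8800]
  T[5,:] = [+0.0000 -1.6950 -1.7021 -1.2026 +2.3475 -1.9136]
|roots of det(T-λI)|: 1.4814, 1.0207, 0.2047, 0.1599, 0.0515, 0.0000.
ρ = 1.4814; 1.4814 > 1, so it fails to converge.

no, ρ = 1.4814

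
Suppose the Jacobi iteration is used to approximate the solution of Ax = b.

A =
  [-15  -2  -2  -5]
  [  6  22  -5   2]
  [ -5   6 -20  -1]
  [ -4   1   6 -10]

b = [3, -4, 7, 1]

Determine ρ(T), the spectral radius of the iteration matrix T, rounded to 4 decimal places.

0.5841

Let D = diag(-15, 22, -20, -10); L, U the strict triangles.
T_J = -D⁻¹(L+U): T[3,2] = -(6)/(-10) = +0.6000; T[3,3] = 0.
  T[0,:] = [+0.0000 -0.1333 -0.1333 -0.3333]
  T[1,:] = [-0.2727 +0.0000 +0.2273 -0.0909]
  T[2,:] = [-0.2500 +0.3000 +0.0000 -0.0500]
  T[3,:] = [-0.4000 +0.1000 +0.6000 +0.0000]
|eigenvalues of T|: 0.5841, 0.3711, 0.1732, 0.1732.
ρ(T) = max|λ| = 0.5841; 0.5841 < 1 ⇒ converges.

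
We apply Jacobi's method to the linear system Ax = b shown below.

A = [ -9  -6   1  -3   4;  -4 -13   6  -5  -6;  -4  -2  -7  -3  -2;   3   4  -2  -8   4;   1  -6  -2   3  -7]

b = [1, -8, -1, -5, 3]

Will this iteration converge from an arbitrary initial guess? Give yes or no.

Split A = D + L + U, D = diag(-9, -13, -7, -8, -7).
Jacobi T = -D⁻¹(L+U): T[4,1] = -(-6)/(-7) = -0.8571; T[4,4] = 0.
  T[0,:] = [+0.0000  -0.6667  +0.1111  -0.3333  +0.4444]
  T[1,:] = [-0.3077  +0.0000  +0.4615  -0.3846  -0.4615]
  T[2,:] = [-0.5714  -0.2857  +0.0000  -0.4286  -0.2857]
  T[3,:] = [+0.3750  +0.5000  -0.2500  +0.0000  +0.5000]
  T[4,:] = [+0.1429  -0.8571  -0.2857  +0.4286  +0.0000]
|eigenvalues of T|: 1.1851, 0.6644, 0.6644, 0.6026, 0.1253.
ρ = 1.1851; 1.1851 > 1: divergent.

no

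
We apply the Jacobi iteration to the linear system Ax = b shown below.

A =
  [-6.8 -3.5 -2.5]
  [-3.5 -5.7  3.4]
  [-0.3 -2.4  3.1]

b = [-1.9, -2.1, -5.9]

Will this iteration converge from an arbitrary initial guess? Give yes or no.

yes

A = D + L + U where D = diag(-6.8, -5.7, 3.1).
Jacobi T = -D⁻¹(L+U): T[0,2] = -(-2.5)/(-6.8) = -0.3676; T[0,0] = 0.
  T[0,:] = [+0.0000, -0.5147, -0.3676]
  T[1,:] = [-0.6140, +0.0000, +0.5965]
  T[2,:] = [+0.0968, +0.7742, +0.0000]
|roots of det(T-λI)|: 0.9463, 0.7389, 0.2075.
spectral radius ρ = 0.9463; 0.9463 < 1, so it converges for any x₀.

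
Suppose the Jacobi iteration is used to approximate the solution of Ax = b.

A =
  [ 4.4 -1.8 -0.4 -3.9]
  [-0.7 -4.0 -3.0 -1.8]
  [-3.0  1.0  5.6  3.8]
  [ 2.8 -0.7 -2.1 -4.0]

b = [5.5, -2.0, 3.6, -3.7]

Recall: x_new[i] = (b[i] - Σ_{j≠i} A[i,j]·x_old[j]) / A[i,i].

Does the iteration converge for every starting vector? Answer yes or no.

no

Split A = D + L + U, D = diag(4.4, -4, 5.6, -4).
T_J = -D⁻¹(L+U): T[2,1] = -(1)/(5.6) = -0.1786; T[2,2] = 0.
  T[0,:] = [+0.0000  +0.4091  +0.0909  +0.8864]
  T[1,:] = [-0.1750  +0.0000  -0.7500  -0.4500]
  T[2,:] = [+0.5357  -0.1786  +0.0000  -0.6786]
  T[3,:] = [+0.7000  -0.1750  -0.5250  +0.0000]
|λ(T)| sorted: 1.3362, 0.7675, 0.4271, 0.4271.
ρ(T) = max|λ| = 1.3362; 1.3362 > 1: divergent.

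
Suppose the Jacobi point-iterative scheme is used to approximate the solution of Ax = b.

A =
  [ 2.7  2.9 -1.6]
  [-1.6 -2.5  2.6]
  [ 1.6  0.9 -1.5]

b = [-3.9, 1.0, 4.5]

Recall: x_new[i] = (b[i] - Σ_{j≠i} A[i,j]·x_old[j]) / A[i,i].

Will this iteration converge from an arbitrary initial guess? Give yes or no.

Let D = diag(2.7, -2.5, -1.5); L, U the strict triangles.
Jacobi: T = -D⁻¹(L+U), T[2,0] = -(1.6)/(-1.5) = +1.0667; T[2,2] = 0.
  T[0,:] = [+0.0000  -1.0741  +0.5926]
  T[1,:] = [-0.6400  +0.0000  +1.0400]
  T[2,:] = [+1.0667  +0.6000  +0.0000]
|eigenvalues of T|: 1.6711, 0.9215, 0.9215.
ρ(T) = max|λ| = 1.6711; 1.6711 > 1, so it fails to converge.

no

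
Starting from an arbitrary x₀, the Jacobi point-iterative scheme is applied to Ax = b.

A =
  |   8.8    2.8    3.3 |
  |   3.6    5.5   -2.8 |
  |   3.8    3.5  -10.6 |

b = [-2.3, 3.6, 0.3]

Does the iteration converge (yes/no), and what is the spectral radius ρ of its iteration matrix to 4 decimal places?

yes, ρ = 0.5338

Write A = D+L+U with D = diag(8.8, 5.5, -10.6).
Jacobi T = -D⁻¹(L+U): T[2,1] = -(3.5)/(-10.6) = +0.3302; T[2,2] = 0.
  T[0,:] = [+0.0000, -0.3182, -0.3750]
  T[1,:] = [-0.6545, +0.0000, +0.5091]
  T[2,:] = [+0.3585, +0.3302, +0.0000]
eigenvalue magnitudes: 0.5338, 0.4348, 0.0990.
ρ = 0.5338; 0.5338 < 1 ⇒ converges.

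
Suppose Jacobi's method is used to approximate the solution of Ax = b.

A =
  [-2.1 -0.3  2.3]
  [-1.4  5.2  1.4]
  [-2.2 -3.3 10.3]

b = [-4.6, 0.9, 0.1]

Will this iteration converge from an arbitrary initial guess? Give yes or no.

Write A = D+L+U with D = diag(-2.1, 5.2, 10.3).
Jacobi: T = -D⁻¹(L+U), T[1,0] = -(-1.4)/(5.2) = +0.2692; T[1,1] = 0.
  T[0,:] = [+0.0000 -0.1429 +1.0952]
  T[1,:] = [+0.2692 +0.0000 -0.2692]
  T[2,:] = [+0.2136 +0.3204 +0.0000]
|eigenvalues of T|: 0.5454, 0.4339, 0.4339.
ρ(T) = max|λ| = 0.5454; 0.5454 < 1: convergent.

yes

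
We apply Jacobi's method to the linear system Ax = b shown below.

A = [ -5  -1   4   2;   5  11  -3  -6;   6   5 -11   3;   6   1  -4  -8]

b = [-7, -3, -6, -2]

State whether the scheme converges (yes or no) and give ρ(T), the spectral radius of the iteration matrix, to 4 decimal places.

no, ρ = 1.1450

A = D + L + U where D = diag(-5, 11, -11, -8).
Jacobi T = -D⁻¹(L+U): T[3,0] = -(6)/(-8) = +0.7500; T[3,3] = 0.
  T[0,:] = [+0.0000, -0.2000, +0.8000, +0.4000]
  T[1,:] = [-0.4545, +0.0000, +0.2727, +0.5455]
  T[2,:] = [+0.5455, +0.4545, +0.0000, +0.2727]
  T[3,:] = [+0.7500, +0.1250, -0.5000, +0.0000]
|λ(T)| sorted: 1.1450, 0.8163, 0.3995, 0.3995.
spectral radius ρ = 1.1450; 1.1450 > 1, so it fails to converge.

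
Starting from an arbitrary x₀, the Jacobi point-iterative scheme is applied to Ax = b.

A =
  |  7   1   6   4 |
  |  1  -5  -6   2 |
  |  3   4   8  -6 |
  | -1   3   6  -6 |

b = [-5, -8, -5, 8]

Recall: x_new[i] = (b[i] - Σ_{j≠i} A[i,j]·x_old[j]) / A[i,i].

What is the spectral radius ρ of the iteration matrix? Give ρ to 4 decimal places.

Write A = D+L+U with D = diag(7, -5, 8, -6).
Jacobi T = -D⁻¹(L+U): T[1,2] = -(-6)/(-5) = -1.2000; T[1,1] = 0.
  T[0,:] = [+0.0000  -0.1429  -0.8571  -0.5714]
  T[1,:] = [+0.2000  +0.0000  -1.2000  +0.4000]
  T[2,:] = [-0.3750  -0.5000  +0.0000  +0.7500]
  T[3,:] = [-0.1667  +0.5000  +1.0000  +0.0000]
moduli |λ_i(T)| = 1.4342, 1.2102, 0.5180, 0.2940.
ρ = 1.4342; 1.4342 > 1 ⇒ diverges.

1.4342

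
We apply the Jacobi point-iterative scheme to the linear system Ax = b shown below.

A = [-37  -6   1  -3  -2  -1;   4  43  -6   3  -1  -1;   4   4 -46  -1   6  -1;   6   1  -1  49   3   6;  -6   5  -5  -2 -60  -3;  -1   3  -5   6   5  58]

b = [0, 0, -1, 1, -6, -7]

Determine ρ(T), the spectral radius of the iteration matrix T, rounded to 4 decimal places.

A = D + L + U where D = diag(-37, 43, -46, 49, -60, 58).
Jacobi T = -D⁻¹(L+U): T[2,4] = -(6)/(-46) = +0.1304; T[2,2] = 0.
  T[0,:] = [+0.0000 -0.1622 +0.0270 -0.0811 -0.0541 -0.0270]
  T[1,:] = [-0.0930 +0.0000 +0.1395 -0.0698 +0.0233 +0.0233]
  T[2,:] = [+0.0870 +0.0870 +0.0000 -0.0217 +0.1304 -0.0217]
  T[3,:] = [-0.1224 -0.0204 +0.0204 +0.0000 -0.0612 -0.1224]
  T[4,:] = [-0.1000 +0.0833 -0.0833 -0.0333 +0.0000 -0.0500]
  T[5,:] = [+0.0172 -0.0517 +0.0862 -0.1034 -0.0862 +0.0000]
eigenvalue magnitudes: 0.2610, 0.1639, 0.1639, 0.1118, 0.1118, 0.1010.
ρ = 0.2610; 0.2610 < 1, so it converges for any x₀.

0.2610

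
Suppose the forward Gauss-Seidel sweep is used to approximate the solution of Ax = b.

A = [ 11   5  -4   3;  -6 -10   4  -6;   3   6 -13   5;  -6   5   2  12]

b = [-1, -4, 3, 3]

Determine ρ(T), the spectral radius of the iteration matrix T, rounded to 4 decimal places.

0.5436

Write A = D+L+U with D = diag(11, -10, -13, 12).
Gauss-Seidel: T = -(D+L)⁻¹U, row 0 first, T[0,2] = -(-4)/(11) = +0.3636; later rows by forward substitution.
  T[0,:] = [+0.0000, -0.4545, +0.3636, -0.2727]
  T[1,:] = [+0.0000, +0.2727, +0.1818, -0.4364]
  T[2,:] = [+0.0000, +0.0210, +0.1678, +0.1203]
  T[3,:] = [+0.0000, -0.3444, +0.0781, +0.0254]
|eigenvalues of T|: 0.5436, 0.2954, 0.2177, 0.0000.
ρ = 0.5436; 0.5436 < 1 ⇒ converges.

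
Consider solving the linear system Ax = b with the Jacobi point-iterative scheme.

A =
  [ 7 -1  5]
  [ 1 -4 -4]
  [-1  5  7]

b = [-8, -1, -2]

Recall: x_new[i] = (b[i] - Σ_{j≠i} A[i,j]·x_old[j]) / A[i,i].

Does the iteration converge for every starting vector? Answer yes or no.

Let D = diag(7, -4, 7); L, U the strict triangles.
T_J = -D⁻¹(L+U): T[2,1] = -(5)/(7) = -0.7143; T[2,2] = 0.
  T[0,:] = [+0.0000  +0.1429  -0.7143]
  T[1,:] = [+0.2500  +0.0000  -1.0000]
  T[2,:] = [+0.1429  -0.7143  +0.0000]
moduli |λ_i(T)| = 0.8775, 0.7041, 0.1734.
ρ(T) = max|λ| = 0.8775; 0.8775 < 1: convergent.

yes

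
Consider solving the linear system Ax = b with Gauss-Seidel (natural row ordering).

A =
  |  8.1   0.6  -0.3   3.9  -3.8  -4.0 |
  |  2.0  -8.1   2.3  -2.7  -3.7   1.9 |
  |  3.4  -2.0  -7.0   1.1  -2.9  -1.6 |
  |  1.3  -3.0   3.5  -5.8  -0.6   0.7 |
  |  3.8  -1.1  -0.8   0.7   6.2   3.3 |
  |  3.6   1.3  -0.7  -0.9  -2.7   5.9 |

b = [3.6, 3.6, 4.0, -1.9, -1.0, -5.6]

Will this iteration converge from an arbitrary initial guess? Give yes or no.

A = D + L + U where D = diag(8.1, -8.1, -7, -5.8, 6.2, 5.9).
GS T = -(D+L)⁻¹U: row 0 first, T[0,5] = -(-4)/(8.1) = +0.4938; later rows by forward substitution.
  T[0,:] = [+0.0000, -0.0741, +0.0370, -0.4815, +0.4691, +0.4938]
  T[1,:] = [+0.0000, -0.0183, +0.2931, -0.4522, -0.3410, +0.3565]
  T[2,:] = [+0.0000, -0.0308, -0.0658, +0.0525, -0.0890, -0.0906]
  T[3,:] = [+0.0000, -0.0257, -0.1830, +0.1577, +0.1243, -0.0077]
  T[4,:] = [+0.0000, +0.0411, +0.0415, +0.2038, -0.3736, -0.7825]
  T[5,:] = [+0.0000, +0.0605, -0.1039, +0.5170, -0.3737, -0.7499]
|λ(T)| sorted: 1.1752, 0.1867, 0.1867, 0.1138, 0.0238, 0.0000.
spectral radius ρ = 1.1752; 1.1752 > 1: divergent.

no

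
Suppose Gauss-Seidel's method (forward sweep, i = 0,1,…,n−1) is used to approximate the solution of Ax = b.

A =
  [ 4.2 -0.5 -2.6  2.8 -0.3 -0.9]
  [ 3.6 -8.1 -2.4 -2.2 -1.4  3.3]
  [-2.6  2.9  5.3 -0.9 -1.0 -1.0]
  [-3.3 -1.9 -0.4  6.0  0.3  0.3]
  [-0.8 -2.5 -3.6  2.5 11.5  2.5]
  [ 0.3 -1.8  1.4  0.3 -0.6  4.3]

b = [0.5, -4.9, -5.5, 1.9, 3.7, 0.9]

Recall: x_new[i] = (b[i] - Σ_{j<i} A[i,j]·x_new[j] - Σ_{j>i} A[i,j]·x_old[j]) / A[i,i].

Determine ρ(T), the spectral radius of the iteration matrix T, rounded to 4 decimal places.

Write A = D+L+U with D = diag(4.2, -8.1, 5.3, 6, 11.5, 4.3).
GS T = -(D+L)⁻¹U: row 0 first, T[0,5] = -(-0.9)/(4.2) = +0.2143; later rows by forward substitution.
  T[0,:] = [+0.0000  +0.1190  +0.6190  -0.6667  +0.0714  +0.2143]
  T[1,:] = [+0.0000  +0.0529  -0.0212  -0.5679  -0.1411  +0.5026]
  T[2,:] = [+0.0000  +0.0294  +0.3153  +0.1535  +0.3009  +0.0188]
  T[3,:] = [+0.0000  +0.0842  +0.3548  -0.5363  -0.0353  +0.2283]
  T[4,:] = [+0.0000  +0.0107  +0.0600  -0.0052  +0.0762  -0.1370]
  T[5,:] = [+0.0000  -0.0001  -0.1711  -0.2045  -0.1489  +0.1543]
eigenvalue magnitudes: 0.5017, 0.4062, 0.1346, 0.1346, 0.0012, 0.0000.
spectral radius ρ = 0.5017; 0.5017 < 1, so it converges for any x₀.

0.5017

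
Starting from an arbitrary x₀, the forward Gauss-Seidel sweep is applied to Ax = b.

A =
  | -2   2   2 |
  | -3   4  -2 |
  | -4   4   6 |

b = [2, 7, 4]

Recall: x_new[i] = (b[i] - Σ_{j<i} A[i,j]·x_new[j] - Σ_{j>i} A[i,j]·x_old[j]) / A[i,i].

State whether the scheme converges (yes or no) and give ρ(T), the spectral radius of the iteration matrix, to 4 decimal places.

yes, ρ = 0.9385

Write A = D+L+U with D = diag(-2, 4, 6).
GS T = -(D+L)⁻¹U: row 0 first, T[0,1] = -(2)/(-2) = +1.0000; later rows by forward substitution.
  T[0,:] = [+0.0000, +1.0000, +1.0000]
  T[1,:] = [+0.0000, +0.7500, +1.2500]
  T[2,:] = [+0.0000, +0.1667, -0.1667]
moduli |λ_i(T)| = 0.9385, 0.3552, 0.0000.
spectral radius ρ = 0.9385; 0.9385 < 1: convergent.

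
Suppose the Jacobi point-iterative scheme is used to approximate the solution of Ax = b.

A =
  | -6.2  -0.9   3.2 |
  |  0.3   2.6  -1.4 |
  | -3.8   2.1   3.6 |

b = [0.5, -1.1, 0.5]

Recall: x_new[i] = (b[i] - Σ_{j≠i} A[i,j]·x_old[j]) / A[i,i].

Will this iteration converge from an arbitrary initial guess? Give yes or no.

Let D = diag(-6.2, 2.6, 3.6); L, U the strict triangles.
Jacobi: T = -D⁻¹(L+U), T[1,0] = -(0.3)/(2.6) = -0.1154; T[1,1] = 0.
  T[0,:] = [+0.0000, -0.1452, +0.5161]
  T[1,:] = [-0.1154, +0.0000, +0.5385]
  T[2,:] = [+1.0556, -0.5833, +0.0000]
moduli |λ_i(T)| = 0.5749, 0.2882, 0.2882.
ρ(T) = max|λ| = 0.5749; 0.5749 < 1 ⇒ converges.

yes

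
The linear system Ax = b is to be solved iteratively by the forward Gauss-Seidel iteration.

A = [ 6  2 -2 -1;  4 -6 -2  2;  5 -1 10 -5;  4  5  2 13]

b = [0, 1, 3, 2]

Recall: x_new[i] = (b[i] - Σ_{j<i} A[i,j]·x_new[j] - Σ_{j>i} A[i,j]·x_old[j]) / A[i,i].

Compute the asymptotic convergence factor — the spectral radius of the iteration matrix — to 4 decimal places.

0.5406

A = D + L + U where D = diag(6, -6, 10, 13).
T_GS = -(D+L)⁻¹U: row 0 first, T[0,1] = -(2)/(6) = -0.3333; later rows by forward substitution.
  T[0,:] = [+0.0000 -0.3333 +0.3333 +0.1667]
  T[1,:] = [+0.0000 -0.2222 -0.1111 +0.4444]
  T[2,:] = [+0.0000 +0.1444 -0.1778 +0.4611]
  T[3,:] = [+0.0000 +0.1658 -0.0325 -0.2932]
eigenvalue magnitudes: 0.5406, 0.1778, 0.1778, 0.0000.
ρ(T) = max|λ| = 0.5406; 0.5406 < 1: convergent.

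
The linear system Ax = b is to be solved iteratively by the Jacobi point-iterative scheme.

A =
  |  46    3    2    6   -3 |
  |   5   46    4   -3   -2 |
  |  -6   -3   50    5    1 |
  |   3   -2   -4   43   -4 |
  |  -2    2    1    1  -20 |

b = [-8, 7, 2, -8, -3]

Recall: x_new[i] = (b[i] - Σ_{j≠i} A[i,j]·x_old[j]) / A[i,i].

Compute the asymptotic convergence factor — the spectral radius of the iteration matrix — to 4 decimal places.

Split A = D + L + U, D = diag(46, 46, 50, 43, -20).
Jacobi: T = -D⁻¹(L+U), T[4,1] = -(2)/(-20) = +0.1000; T[4,4] = 0.
  T[0,:] = [+0.0000, -0.0652, -0.0435, -0.1304, +0.0652]
  T[1,:] = [-0.1087, +0.0000, -0.0870, +0.0652, +0.0435]
  T[2,:] = [+0.1200, +0.0600, +0.0000, -0.1000, -0.0200]
  T[3,:] = [-0.0698, +0.0465, +0.0930, +0.0000, +0.0930]
  T[4,:] = [-0.1000, +0.1000, +0.0500, +0.0500, +0.0000]
|roots of det(T-λI)|: 0.1721, 0.1289, 0.1289, 0.0933, 0.0933.
ρ = 0.1721; 0.1721 < 1 ⇒ converges.

0.1721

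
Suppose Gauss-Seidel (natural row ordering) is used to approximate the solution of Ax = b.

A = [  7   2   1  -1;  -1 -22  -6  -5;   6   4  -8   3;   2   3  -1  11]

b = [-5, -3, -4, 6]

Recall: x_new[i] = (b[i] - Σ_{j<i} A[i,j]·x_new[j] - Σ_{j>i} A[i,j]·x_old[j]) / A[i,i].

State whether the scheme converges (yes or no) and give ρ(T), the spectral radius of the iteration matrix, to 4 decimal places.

A = D + L + U where D = diag(7, -22, -8, 11).
T_GS = -(D+L)⁻¹U: row 0 first, T[0,3] = -(-1)/(7) = +0.1429; later rows by forward substitution.
  T[0,:] = [+0.0000, -0.2857, -0.1429, +0.1429]
  T[1,:] = [+0.0000, +0.0130, -0.2662, -0.2338]
  T[2,:] = [+0.0000, -0.2078, -0.2403, +0.3653]
  T[3,:] = [+0.0000, +0.0295, +0.0767, +0.0710]
|eigenvalues of T|: 0.4166, 0.1949, 0.0654, 0.0000.
ρ(T) = max|λ| = 0.4166; 0.4166 < 1, so it converges for any x₀.

yes, ρ = 0.4166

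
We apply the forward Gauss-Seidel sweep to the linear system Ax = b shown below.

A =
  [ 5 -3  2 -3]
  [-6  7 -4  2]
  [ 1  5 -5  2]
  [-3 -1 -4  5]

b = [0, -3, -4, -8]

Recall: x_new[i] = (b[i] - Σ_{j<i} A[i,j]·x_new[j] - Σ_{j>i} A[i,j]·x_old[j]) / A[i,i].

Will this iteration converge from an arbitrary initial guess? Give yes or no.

Diagonal D = diag(5, 7, -5, 5); L, U strict lower/upper.
Gauss-Seidel: T = -(D+L)⁻¹U, row 0 first, T[0,2] = -(2)/(5) = -0.4000; later rows by forward substitution.
  T[0,:] = [+0.0000 +0.6000 -0.4000 +0.6000]
  T[1,:] = [+0.0000 +0.5143 +0.2286 +0.2286]
  T[2,:] = [+0.0000 +0.6343 +0.1486 +0.7486]
  T[3,:] = [+0.0000 +0.9703 -0.0754 +1.0046]
|roots of det(T-λI)|: 1.4010, 0.2424, 0.2424, 0.0000.
ρ = 1.4010; 1.4010 > 1, so it fails to converge.

no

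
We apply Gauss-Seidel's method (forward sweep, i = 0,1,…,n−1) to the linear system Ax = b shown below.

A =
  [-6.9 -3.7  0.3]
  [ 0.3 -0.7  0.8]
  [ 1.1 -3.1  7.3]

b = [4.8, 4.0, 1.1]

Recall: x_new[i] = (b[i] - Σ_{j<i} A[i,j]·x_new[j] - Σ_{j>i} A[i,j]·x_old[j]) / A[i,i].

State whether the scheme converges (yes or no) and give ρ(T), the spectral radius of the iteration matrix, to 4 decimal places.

yes, ρ = 0.4583

Diagonal D = diag(-6.9, -0.7, 7.3); L, U strict lower/upper.
GS T = -(D+L)⁻¹U: row 0 first, T[0,1] = -(-3.7)/(-6.9) = -0.5362; later rows by forward substitution.
  T[0,:] = [+0.0000, -0.5362, +0.0435]
  T[1,:] = [+0.0000, -0.2298, +1.1615]
  T[2,:] = [+0.0000, -0.0168, +0.4867]
|λ(T)| sorted: 0.4583, 0.2015, 0.0000.
spectral radius ρ = 0.4583; 0.4583 < 1, so it converges for any x₀.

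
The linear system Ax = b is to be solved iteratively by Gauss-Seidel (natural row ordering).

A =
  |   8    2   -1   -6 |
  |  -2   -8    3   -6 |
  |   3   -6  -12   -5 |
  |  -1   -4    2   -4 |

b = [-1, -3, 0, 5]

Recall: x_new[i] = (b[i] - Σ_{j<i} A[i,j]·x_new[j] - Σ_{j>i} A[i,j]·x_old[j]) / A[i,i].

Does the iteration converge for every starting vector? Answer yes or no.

Let D = diag(8, -8, -12, -4); L, U the strict triangles.
T_GS = -(D+L)⁻¹U: row 0 first, T[0,1] = -(2)/(8) = -0.2500; later rows by forward substitution.
  T[0,:] = [+0.0000  -0.2500  +0.1250  +0.7500]
  T[1,:] = [+0.0000  +0.0625  +0.3438  -0.9375]
  T[2,:] = [+0.0000  -0.0938  -0.1406  +0.2396]
  T[3,:] = [+0.0000  -0.0469  -0.4453  +0.8698]
|λ(T)| sorted: 0.7500, 0.1368, 0.0952, 0.0000.
ρ(T) = max|λ| = 0.7500; 0.7500 < 1 ⇒ converges.

yes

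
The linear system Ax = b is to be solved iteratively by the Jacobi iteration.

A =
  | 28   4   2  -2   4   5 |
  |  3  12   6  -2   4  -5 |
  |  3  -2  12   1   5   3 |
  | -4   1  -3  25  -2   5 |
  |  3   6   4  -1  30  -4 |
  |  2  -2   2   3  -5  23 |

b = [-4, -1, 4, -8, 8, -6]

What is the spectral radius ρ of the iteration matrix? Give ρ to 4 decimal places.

Let D = diag(28, 12, 12, 25, 30, 23); L, U the strict triangles.
T_J = -D⁻¹(L+U): T[0,3] = -(-2)/(28) = +0.0714; T[0,0] = 0.
  T[0,:] = [+0.0000 -0.1429 -0.0714 +0.0714 -0.1429 -0.1786]
  T[1,:] = [-0.2500 +0.0000 -0.5000 +0.1667 -0.3333 +0.4167]
  T[2,:] = [-0.2500 +0.1667 +0.0000 -0.0833 -0.4167 -0.2500]
  T[3,:] = [+0.1600 -0.0400 +0.1200 +0.0000 +0.0800 -0.2000]
  T[4,:] = [-0.1000 -0.2000 -0.1333 +0.0333 +0.0000 +0.1333]
  T[5,:] = [-0.0870 +0.0870 -0.0870 -0.1304 +0.2174 +0.0000]
|λ(T)| sorted: 0.5273, 0.3628, 0.3628, 0.2839, 0.2826, 0.0100.
ρ(T) = max|λ| = 0.5273; 0.5273 < 1: convergent.

0.5273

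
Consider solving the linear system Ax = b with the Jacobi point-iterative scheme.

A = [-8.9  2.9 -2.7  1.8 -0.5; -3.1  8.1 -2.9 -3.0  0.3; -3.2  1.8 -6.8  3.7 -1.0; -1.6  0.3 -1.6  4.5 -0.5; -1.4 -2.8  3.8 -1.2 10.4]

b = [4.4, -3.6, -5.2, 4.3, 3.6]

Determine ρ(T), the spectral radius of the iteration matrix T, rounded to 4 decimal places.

Let D = diag(-8.9, 8.1, -6.8, 4.5, 10.4); L, U the strict triangles.
Jacobi T = -D⁻¹(L+U): T[1,4] = -(0.3)/(8.1) = -0.0370; T[1,1] = 0.
  T[0,:] = [+0.0000, +0.3258, -0.3034, +0.2022, -0.0562]
  T[1,:] = [+0.3827, +0.0000, +0.3580, +0.3704, -0.0370]
  T[2,:] = [-0.4706, +0.2647, +0.0000, +0.5441, -0.1471]
  T[3,:] = [+0.3556, -0.0667, +0.3556, +0.0000, +0.1111]
  T[4,:] = [+0.1346, +0.2692, -0.3654, +0.1154, +0.0000]
|eigenvalues of T|: 0.8946, 0.5702, 0.3993, 0.1275, 0.0525.
ρ(T) = max|λ| = 0.8946; 0.8946 < 1 ⇒ converges.

0.8946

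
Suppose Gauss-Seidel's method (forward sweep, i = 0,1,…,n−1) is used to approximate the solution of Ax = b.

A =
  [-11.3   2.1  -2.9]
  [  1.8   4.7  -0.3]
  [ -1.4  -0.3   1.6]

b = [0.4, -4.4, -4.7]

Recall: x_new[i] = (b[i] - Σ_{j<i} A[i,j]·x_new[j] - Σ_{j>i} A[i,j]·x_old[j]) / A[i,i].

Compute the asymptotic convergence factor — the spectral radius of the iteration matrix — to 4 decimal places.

Split A = D + L + U, D = diag(-11.3, 4.7, 1.6).
Gauss-Seidel: T = -(D+L)⁻¹U, row 0 first, T[0,2] = -(-2.9)/(-11.3) = -0.2566; later rows by forward substitution.
  T[0,:] = [+0.0000, +0.1858, -0.2566]
  T[1,:] = [+0.0000, -0.0712, +0.1621]
  T[2,:] = [+0.0000, +0.1493, -0.1942]
moduli |λ_i(T)| = 0.2999, 0.0346, 0.0000.
ρ(T) = max|λ| = 0.2999; 0.2999 < 1, so it converges for any x₀.

0.2999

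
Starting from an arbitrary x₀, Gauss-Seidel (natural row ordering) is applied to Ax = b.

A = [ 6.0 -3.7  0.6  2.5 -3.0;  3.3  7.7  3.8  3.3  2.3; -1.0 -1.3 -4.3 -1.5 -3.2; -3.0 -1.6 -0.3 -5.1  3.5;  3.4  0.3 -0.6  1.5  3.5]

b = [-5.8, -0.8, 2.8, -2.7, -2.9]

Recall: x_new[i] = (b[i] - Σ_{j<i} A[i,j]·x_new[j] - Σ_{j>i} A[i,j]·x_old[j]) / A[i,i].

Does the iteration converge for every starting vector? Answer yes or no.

no

Diagonal D = diag(6, 7.7, -4.3, -5.1, 3.5); L, U strict lower/upper.
Gauss-Seidel: T = -(D+L)⁻¹U, row 0 first, T[0,1] = -(-3.7)/(6) = +0.6167; later rows by forward substitution.
  T[0,:] = [+0.0000 +0.6167 -0.1000 -0.4167 +0.5000]
  T[1,:] = [+0.0000 -0.2643 -0.4506 -0.2500 -0.5130]
  T[2,:] = [+0.0000 -0.0635 +0.1595 -0.1764 -0.7054]
  T[3,:] = [+0.0000 -0.2761 +0.1908 +0.3339 +0.5946]
  T[4,:] = [+0.0000 -0.4690 +0.0813 +0.2529 -0.8175]
|λ(T)| sorted: 1.1927, 0.5043, 0.5043, 0.2334, 0.0000.
ρ(T) = max|λ| = 1.1927; 1.1927 > 1 ⇒ diverges.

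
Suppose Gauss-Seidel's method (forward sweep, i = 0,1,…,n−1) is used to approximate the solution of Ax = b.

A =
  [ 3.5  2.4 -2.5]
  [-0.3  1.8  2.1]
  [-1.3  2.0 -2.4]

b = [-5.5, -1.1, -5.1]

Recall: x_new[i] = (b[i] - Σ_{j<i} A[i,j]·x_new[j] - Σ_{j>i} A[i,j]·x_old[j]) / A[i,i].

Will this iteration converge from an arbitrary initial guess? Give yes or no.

A = D + L + U where D = diag(3.5, 1.8, -2.4).
Gauss-Seidel: T = -(D+L)⁻¹U, row 0 first, T[0,2] = -(-2.5)/(3.5) = +0.7143; later rows by forward substitution.
  T[0,:] = [+0.0000  -0.6857  +0.7143]
  T[1,:] = [+0.0000  -0.1143  -1.0476]
  T[2,:] = [+0.0000  +0.2762  -1.2599]
|λ(T)| sorted: 0.8840, 0.4902, 0.0000.
ρ = 0.8840; 0.8840 < 1, so it converges for any x₀.

yes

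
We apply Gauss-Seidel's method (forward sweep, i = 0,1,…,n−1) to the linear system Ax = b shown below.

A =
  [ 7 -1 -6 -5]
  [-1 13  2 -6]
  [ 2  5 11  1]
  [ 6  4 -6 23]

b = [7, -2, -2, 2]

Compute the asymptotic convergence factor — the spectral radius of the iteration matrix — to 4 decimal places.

0.5819

Write A = D+L+U with D = diag(7, 13, 11, 23).
T_GS = -(D+L)⁻¹U: row 0 first, T[0,3] = -(-5)/(7) = +0.7143; later rows by forward substitution.
  T[0,:] = [+0.0000  +0.1429  +0.8571  +0.7143]
  T[1,:] = [+0.0000  +0.0110  -0.0879  +0.5165]
  T[2,:] = [+0.0000  -0.0310  -0.1159  -0.4555]
  T[3,:] = [+0.0000  -0.0473  -0.2385  -0.3950]
|eigenvalues of T|: 0.5819, 0.0690, 0.0130, 0.0000.
ρ = 0.5819; 0.5819 < 1, so it converges for any x₀.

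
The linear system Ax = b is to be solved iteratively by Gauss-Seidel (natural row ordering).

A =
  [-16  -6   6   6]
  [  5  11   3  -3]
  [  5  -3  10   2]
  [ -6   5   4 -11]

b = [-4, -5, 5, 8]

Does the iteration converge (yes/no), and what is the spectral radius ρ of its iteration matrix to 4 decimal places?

Split A = D + L + U, D = diag(-16, 11, 10, -11).
GS T = -(D+L)⁻¹U: row 0 first, T[0,2] = -(6)/(-16) = +0.3750; later rows by forward substitution.
  T[0,:] = [+0.0000, -0.3750, +0.3750, +0.3750]
  T[1,:] = [+0.0000, +0.1705, -0.4432, +0.1023]
  T[2,:] = [+0.0000, +0.2386, -0.3205, -0.3568]
  T[3,:] = [+0.0000, +0.3688, -0.5225, -0.2878]
moduli |λ_i(T)| = 0.6186, 0.2523, 0.0715, 0.0000.
ρ(T) = max|λ| = 0.6186; 0.6186 < 1: convergent.

yes, ρ = 0.6186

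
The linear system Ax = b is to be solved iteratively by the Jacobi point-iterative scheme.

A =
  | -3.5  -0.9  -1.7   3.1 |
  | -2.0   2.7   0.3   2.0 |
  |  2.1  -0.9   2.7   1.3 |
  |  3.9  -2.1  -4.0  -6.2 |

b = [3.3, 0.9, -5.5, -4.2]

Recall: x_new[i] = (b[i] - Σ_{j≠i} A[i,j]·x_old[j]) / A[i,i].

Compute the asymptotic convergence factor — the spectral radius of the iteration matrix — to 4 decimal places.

1.2671

Split A = D + L + U, D = diag(-3.5, 2.7, 2.7, -6.2).
T_J = -D⁻¹(L+U): T[3,0] = -(3.9)/(-6.2) = +0.6290; T[3,3] = 0.
  T[0,:] = [+0.0000  -0.2571  -0.4857  +0.8857]
  T[1,:] = [+0.7407  +0.0000  -0.1111  -0.7407]
  T[2,:] = [-0.7778  +0.3333  +0.0000  -0.4815]
  T[3,:] = [+0.6290  -0.3387  -0.6452  +0.0000]
|λ(T)| sorted: 1.2671, 0.7114, 0.7114, 0.1221.
ρ(T) = max|λ| = 1.2671; 1.2671 > 1 ⇒ diverges.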